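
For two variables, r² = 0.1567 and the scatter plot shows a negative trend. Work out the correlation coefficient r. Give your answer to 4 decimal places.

-0.3959

|r| = √0.1567 = 0.3959
The association is negative, so r = −0.3959.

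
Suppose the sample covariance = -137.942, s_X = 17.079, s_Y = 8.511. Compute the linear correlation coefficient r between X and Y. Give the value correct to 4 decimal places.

-0.9490

r = Cov(X,Y) / (s_X · s_Y) = -137.942 / (17.079 × 8.511)
  = -137.942 / 145.3594 ≈ -0.9490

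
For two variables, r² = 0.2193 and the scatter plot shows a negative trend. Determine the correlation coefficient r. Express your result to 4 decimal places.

-0.4683

|r| = √0.2193 = 0.4683
The association is negative, so r = −0.4683.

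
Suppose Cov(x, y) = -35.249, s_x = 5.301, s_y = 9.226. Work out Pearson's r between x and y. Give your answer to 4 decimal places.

-0.7207

r = Cov(x,y) / (s_x · s_y) = -35.249 / (5.301 × 9.226)
  = -35.249 / 48.9070 ≈ -0.7207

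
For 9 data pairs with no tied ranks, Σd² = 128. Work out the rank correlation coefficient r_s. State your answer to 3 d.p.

-0.067

ρ = 1 − 6Σd² / [n(n²−1)] = 1 − 6×128 / (9×80)
  = 1 − 768/720 = 1 − 1.0667 ≈ -0.067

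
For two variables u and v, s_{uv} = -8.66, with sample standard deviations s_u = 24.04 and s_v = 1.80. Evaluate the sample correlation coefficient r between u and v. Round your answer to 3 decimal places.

-0.200

r = Cov(u,v) / (s_u · s_v) = -8.66 / (24.04 × 1.80)
  = -8.66 / 43.2720 ≈ -0.200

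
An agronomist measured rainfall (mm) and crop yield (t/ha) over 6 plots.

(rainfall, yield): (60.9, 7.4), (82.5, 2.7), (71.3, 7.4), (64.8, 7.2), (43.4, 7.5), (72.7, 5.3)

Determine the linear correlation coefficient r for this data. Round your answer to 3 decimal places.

-0.734

n = 6, Σx = 395.6, Σy = 37.5, Σx² = 26966.64, Σy² = 252.99, Σxy = 2378.4
nΣxy − ΣxΣy = 14270.4 − 14835 = -564.6
nΣx² − (Σx)² = 161799.84 − 156499.36 = 5300.48; nΣy² − (Σy)² = 1517.94 − 1406.25 = 111.69
r = -564.6 / √(5300.48 × 111.69) = -564.6 / 769.4223 ≈ -0.734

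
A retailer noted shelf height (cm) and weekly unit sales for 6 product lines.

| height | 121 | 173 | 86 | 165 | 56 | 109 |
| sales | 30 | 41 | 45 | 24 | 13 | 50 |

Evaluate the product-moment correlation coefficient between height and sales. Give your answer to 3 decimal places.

n = 6, Σx = 710, Σy = 203, Σx² = 94208, Σy² = 7851, Σxy = 24731
nΣxy − ΣxΣy = 148386 − 144130 = 4256
nΣx² − (Σx)² = 565248 − 504100 = 61148; nΣy² − (Σy)² = 47106 − 41209 = 5897
r = 4256 / √(61148 × 5897) = 4256 / 18989.2010 ≈ 0.224

0.224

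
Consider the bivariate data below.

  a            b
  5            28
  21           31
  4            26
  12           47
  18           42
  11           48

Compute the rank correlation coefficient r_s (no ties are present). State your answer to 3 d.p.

Rank a: 2, 6, 1, 4, 5, 3
Rank b: 2, 3, 1, 5, 4, 6
d = rank(a) − rank(b): 0, 3, 0, -1, 1, -3; Σd² = 20
ρ = 1 − 6Σd² / [n(n²−1)] = 1 − 6×20 / (6×35) = 1 − 120/210 ≈ 0.429

0.429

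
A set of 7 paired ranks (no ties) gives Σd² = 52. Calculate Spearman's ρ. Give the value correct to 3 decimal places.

0.071

ρ = 1 − 6Σd² / [n(n²−1)] = 1 − 6×52 / (7×48)
  = 1 − 312/336 = 1 − 0.9286 ≈ 0.071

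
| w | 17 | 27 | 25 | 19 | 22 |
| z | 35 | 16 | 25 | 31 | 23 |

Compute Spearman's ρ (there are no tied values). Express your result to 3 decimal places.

-0.900

Rank w: 1, 5, 4, 2, 3
Rank z: 5, 1, 3, 4, 2
d = rank(w) − rank(z): -4, 4, 1, -2, 1; Σd² = 38
ρ = 1 − 6Σd² / [n(n²−1)] = 1 − 6×38 / (5×24) = 1 − 228/120 ≈ -0.900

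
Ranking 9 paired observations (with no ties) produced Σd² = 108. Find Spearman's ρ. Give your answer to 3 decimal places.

0.100

ρ = 1 − 6Σd² / [n(n²−1)] = 1 − 6×108 / (9×80)
  = 1 − 648/720 = 1 − 0.9000 ≈ 0.100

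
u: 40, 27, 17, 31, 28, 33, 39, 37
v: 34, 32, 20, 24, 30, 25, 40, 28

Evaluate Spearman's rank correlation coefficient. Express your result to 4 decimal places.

0.5952

Rank u: 8, 2, 1, 4, 3, 5, 7, 6
Rank v: 7, 6, 1, 2, 5, 3, 8, 4
d = rank(u) − rank(v): 1, -4, 0, 2, -2, 2, -1, 2; Σd² = 34
ρ = 1 − 6Σd² / [n(n²−1)] = 1 − 6×34 / (8×63) = 1 − 204/504 ≈ 0.5952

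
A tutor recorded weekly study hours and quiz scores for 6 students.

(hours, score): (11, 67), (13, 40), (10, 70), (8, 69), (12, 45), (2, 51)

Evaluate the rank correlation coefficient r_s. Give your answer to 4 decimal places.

Rank hours: 4, 6, 3, 2, 5, 1
Rank score: 4, 1, 6, 5, 2, 3
d = rank(hours) − rank(score): 0, 5, -3, -3, 3, -2; Σd² = 56
ρ = 1 − 6Σd² / [n(n²−1)] = 1 − 6×56 / (6×35) = 1 − 336/210 ≈ -0.6000

-0.6000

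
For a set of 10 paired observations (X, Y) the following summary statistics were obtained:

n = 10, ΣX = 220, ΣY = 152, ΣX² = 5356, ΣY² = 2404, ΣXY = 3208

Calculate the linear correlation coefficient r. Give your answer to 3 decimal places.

r = (nΣXY − ΣXΣY) / √[(nΣX² − (ΣX)²)(nΣY² − (ΣY)²)]
Numerator: 10×3208 − 220×152 = -1360
Denominator: √[(53560 − 48400)(24040 − 23104)] = √[5160 × 936] = 2197.6715
r = -1360 / 2197.6715 ≈ -0.619

-0.619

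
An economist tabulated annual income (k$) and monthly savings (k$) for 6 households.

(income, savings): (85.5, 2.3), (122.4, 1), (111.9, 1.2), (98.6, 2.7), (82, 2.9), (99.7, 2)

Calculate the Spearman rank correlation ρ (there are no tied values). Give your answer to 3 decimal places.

-0.943

Rank income: 2, 6, 5, 3, 1, 4
Rank savings: 4, 1, 2, 5, 6, 3
d = rank(income) − rank(savings): -2, 5, 3, -2, -5, 1; Σd² = 68
ρ = 1 − 6Σd² / [n(n²−1)] = 1 − 6×68 / (6×35) = 1 − 408/210 ≈ -0.943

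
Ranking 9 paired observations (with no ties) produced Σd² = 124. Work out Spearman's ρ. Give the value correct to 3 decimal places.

ρ = 1 − 6Σd² / [n(n²−1)] = 1 − 6×124 / (9×80)
  = 1 − 744/720 = 1 − 1.0333 ≈ -0.033

-0.033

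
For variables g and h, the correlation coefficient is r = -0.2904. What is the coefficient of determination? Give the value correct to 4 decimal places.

0.0843

r² = (-0.2904)² = 0.0843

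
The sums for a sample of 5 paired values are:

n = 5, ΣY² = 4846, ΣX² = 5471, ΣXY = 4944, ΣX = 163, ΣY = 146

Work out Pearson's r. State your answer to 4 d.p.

r = (nΣXY − ΣXΣY) / √[(nΣX² − (ΣX)²)(nΣY² − (ΣY)²)]
Numerator: 5×4944 − 163×146 = 922
Denominator: √[(27355 − 26569)(24230 − 21316)] = √[786 × 2914] = 1513.4081
r = 922 / 1513.4081 ≈ 0.6092

0.6092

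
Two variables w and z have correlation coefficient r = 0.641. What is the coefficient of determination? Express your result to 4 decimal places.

0.4109

r² = (0.641)² = 0.4109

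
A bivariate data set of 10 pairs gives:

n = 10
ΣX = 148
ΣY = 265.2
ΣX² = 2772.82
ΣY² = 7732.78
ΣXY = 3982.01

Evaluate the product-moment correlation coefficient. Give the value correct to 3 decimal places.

0.089

r = (nΣXY − ΣXΣY) / √[(nΣX² − (ΣX)²)(nΣY² − (ΣY)²)]
Numerator: 10×3982.01 − 148×265.2 = 570.5
Denominator: √[(27728.2 − 21904)(77327.8 − 70331.04)] = √[5824.2 × 6996.76] = 6383.6141
r = 570.5 / 6383.6141 ≈ 0.089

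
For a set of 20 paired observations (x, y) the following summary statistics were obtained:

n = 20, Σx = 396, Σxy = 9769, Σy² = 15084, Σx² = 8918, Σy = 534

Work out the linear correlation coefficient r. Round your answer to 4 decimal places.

r = (nΣxy − ΣxΣy) / √[(nΣx² − (Σx)²)(nΣy² − (Σy)²)]
Numerator: 20×9769 − 396×534 = -16084
Denominator: √[(178360 − 156816)(301680 − 285156)] = √[21544 × 16524] = 18867.7782
r = -16084 / 18867.7782 ≈ -0.8525

-0.8525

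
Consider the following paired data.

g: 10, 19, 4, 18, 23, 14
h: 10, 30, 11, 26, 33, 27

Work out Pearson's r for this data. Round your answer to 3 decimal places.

n = 6, Σg = 88, Σh = 137, Σg² = 1526, Σh² = 3615, Σgh = 2319
nΣgh − ΣgΣh = 13914 − 12056 = 1858
nΣg² − (Σg)² = 9156 − 7744 = 1412; nΣh² − (Σh)² = 21690 − 18769 = 2921
r = 1858 / √(1412 × 2921) = 1858 / 2030.8747 ≈ 0.915

0.915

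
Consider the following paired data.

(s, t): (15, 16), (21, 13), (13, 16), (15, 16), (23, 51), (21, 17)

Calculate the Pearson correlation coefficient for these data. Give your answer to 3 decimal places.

n = 6, Σs = 108, Σt = 129, Σs² = 2030, Σt² = 3827, Σst = 2491
nΣst − ΣsΣt = 14946 − 13932 = 1014
nΣs² − (Σs)² = 12180 − 11664 = 516; nΣt² − (Σt)² = 22962 − 16641 = 6321
r = 1014 / √(516 × 6321) = 1014 / 1806.0000 ≈ 0.561

0.561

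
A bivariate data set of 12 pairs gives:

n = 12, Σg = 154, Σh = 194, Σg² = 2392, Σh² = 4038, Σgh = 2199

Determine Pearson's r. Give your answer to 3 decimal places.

r = (nΣgh − ΣgΣh) / √[(nΣg² − (Σg)²)(nΣh² − (Σh)²)]
Numerator: 12×2199 − 154×194 = -3488
Denominator: √[(28704 − 23716)(48456 − 37636)] = √[4988 × 10820] = 7346.4386
r = -3488 / 7346.4386 ≈ -0.475

-0.475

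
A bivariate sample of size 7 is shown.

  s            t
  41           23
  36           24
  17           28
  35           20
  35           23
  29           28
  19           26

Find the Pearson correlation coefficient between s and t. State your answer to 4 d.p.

-0.7179

n = 7, Σs = 212, Σt = 172, Σs² = 6918, Σt² = 4278, Σst = 5094
nΣst − ΣsΣt = 35658 − 36464 = -806
nΣs² − (Σs)² = 48426 − 44944 = 3482; nΣt² − (Σt)² = 29946 − 29584 = 362
r = -806 / √(3482 × 362) = -806 / 1122.7128 ≈ -0.7179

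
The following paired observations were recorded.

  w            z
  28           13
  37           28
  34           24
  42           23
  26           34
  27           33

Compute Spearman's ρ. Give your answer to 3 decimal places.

-0.600

Rank w: 3, 5, 4, 6, 1, 2
Rank z: 1, 4, 3, 2, 6, 5
d = rank(w) − rank(z): 2, 1, 1, 4, -5, -3; Σd² = 56
ρ = 1 − 6Σd² / [n(n²−1)] = 1 − 6×56 / (6×35) = 1 − 336/210 ≈ -0.600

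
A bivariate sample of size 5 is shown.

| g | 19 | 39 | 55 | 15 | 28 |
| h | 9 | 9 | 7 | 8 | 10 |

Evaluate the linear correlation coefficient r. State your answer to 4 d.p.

n = 5, Σg = 156, Σh = 43, Σg² = 5916, Σh² = 375, Σgh = 1307
nΣgh − ΣgΣh = 6535 − 6708 = -173
nΣg² − (Σg)² = 29580 − 24336 = 5244; nΣh² − (Σh)² = 1875 − 1849 = 26
r = -173 / √(5244 × 26) = -173 / 369.2479 ≈ -0.4685

-0.4685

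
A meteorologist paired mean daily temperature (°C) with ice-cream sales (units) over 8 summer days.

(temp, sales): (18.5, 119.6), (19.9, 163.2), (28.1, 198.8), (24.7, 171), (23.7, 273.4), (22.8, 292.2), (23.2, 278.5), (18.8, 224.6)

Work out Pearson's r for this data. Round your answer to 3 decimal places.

0.301

n = 8, Σx = 179.7, Σy = 1721.3, Σx² = 4111.17, Σy² = 397836.65, Σxy = 39095.68
nΣxy − ΣxΣy = 312765.44 − 309317.61 = 3447.83
nΣx² − (Σx)² = 32889.36 − 32292.09 = 597.27; nΣy² − (Σy)² = 3182693.2 − 2962873.69 = 219819.51
r = 3447.83 / √(597.27 × 219819.51) = 3447.83 / 11458.2546 ≈ 0.301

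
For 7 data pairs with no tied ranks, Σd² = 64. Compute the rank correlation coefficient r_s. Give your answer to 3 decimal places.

-0.143

ρ = 1 − 6Σd² / [n(n²−1)] = 1 − 6×64 / (7×48)
  = 1 − 384/336 = 1 − 1.1429 ≈ -0.143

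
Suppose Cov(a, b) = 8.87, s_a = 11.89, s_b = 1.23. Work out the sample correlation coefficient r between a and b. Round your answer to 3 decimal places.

0.607

r = Cov(a,b) / (s_a · s_b) = 8.87 / (11.89 × 1.23)
  = 8.87 / 14.6247 ≈ 0.607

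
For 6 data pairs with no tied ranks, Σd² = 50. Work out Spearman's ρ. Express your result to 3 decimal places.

ρ = 1 − 6Σd² / [n(n²−1)] = 1 − 6×50 / (6×35)
  = 1 − 300/210 = 1 − 1.4286 ≈ -0.429

-0.429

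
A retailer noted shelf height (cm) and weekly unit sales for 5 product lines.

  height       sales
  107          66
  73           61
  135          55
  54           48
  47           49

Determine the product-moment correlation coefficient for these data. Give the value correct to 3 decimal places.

n = 5, Σx = 416, Σy = 279, Σx² = 40128, Σy² = 15807, Σxy = 23835
nΣxy − ΣxΣy = 119175 − 116064 = 3111
nΣx² − (Σx)² = 200640 − 173056 = 27584; nΣy² − (Σy)² = 79035 − 77841 = 1194
r = 3111 / √(27584 × 1194) = 3111 / 5738.9281 ≈ 0.542

0.542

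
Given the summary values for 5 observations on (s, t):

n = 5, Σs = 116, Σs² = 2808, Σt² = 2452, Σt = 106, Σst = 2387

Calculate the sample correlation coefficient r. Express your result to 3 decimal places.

-0.467

r = (nΣst − ΣsΣt) / √[(nΣs² − (Σs)²)(nΣt² − (Σt)²)]
Numerator: 5×2387 − 116×106 = -361
Denominator: √[(14040 − 13456)(12260 − 11236)] = √[584 × 1024] = 773.3149
r = -361 / 773.3149 ≈ -0.467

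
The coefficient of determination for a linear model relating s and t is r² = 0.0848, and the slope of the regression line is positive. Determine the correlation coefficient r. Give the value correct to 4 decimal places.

|r| = √0.0848 = 0.2912
The association is positive, so r = 0.2912.

0.2912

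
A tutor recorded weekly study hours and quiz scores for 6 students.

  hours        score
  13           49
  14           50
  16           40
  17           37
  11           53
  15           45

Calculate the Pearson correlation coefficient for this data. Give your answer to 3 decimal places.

-0.948

n = 6, Σx = 86, Σy = 274, Σx² = 1256, Σy² = 12704, Σxy = 3864
nΣxy − ΣxΣy = 23184 − 23564 = -380
nΣx² − (Σx)² = 7536 − 7396 = 140; nΣy² − (Σy)² = 76224 − 75076 = 1148
r = -380 / √(140 × 1148) = -380 / 400.8990 ≈ -0.948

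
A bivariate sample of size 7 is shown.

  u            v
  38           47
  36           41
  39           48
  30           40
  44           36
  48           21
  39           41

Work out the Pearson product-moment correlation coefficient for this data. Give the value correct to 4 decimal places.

-0.6465

n = 7, Σu = 274, Σv = 274, Σu² = 10922, Σv² = 11212, Σuv = 10525
nΣuv − ΣuΣv = 73675 − 75076 = -1401
nΣu² − (Σu)² = 76454 − 75076 = 1378; nΣv² − (Σv)² = 78484 − 75076 = 3408
r = -1401 / √(1378 × 3408) = -1401 / 2167.0773 ≈ -0.6465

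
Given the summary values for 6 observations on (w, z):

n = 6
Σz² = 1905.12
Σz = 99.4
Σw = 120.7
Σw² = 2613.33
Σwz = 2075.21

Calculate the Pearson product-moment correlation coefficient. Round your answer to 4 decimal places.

r = (nΣwz − ΣwΣz) / √[(nΣw² − (Σw)²)(nΣz² − (Σz)²)]
Numerator: 6×2075.21 − 120.7×99.4 = 453.68
Denominator: √[(15679.98 − 14568.49)(11430.72 − 9880.36)] = √[1111.49 × 1550.36] = 1312.7108
r = 453.68 / 1312.7108 ≈ 0.3456

0.3456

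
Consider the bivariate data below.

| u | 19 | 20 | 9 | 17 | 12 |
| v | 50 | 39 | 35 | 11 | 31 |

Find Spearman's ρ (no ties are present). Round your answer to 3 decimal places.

Rank u: 4, 5, 1, 3, 2
Rank v: 5, 4, 3, 1, 2
d = rank(u) − rank(v): -1, 1, -2, 2, 0; Σd² = 10
ρ = 1 − 6Σd² / [n(n²−1)] = 1 − 6×10 / (5×24) = 1 − 60/120 ≈ 0.500

0.500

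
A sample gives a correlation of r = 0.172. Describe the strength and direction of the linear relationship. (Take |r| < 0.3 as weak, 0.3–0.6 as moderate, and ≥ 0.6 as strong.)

r = 0.172 > 0 so the relationship is positive.
|r| = 0.172, which falls in the weak range.

weak positive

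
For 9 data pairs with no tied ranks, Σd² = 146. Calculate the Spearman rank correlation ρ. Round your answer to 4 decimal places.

ρ = 1 − 6Σd² / [n(n²−1)] = 1 − 6×146 / (9×80)
  = 1 − 876/720 = 1 − 1.21667 ≈ -0.2167

-0.2167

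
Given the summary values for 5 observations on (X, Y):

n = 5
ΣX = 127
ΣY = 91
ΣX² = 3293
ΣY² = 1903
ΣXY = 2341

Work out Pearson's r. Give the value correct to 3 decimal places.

r = (nΣXY − ΣXΣY) / √[(nΣX² − (ΣX)²)(nΣY² − (ΣY)²)]
Numerator: 5×2341 − 127×91 = 148
Denominator: √[(16465 − 16129)(9515 − 8281)] = √[336 × 1234] = 643.9130
r = 148 / 643.9130 ≈ 0.230

0.230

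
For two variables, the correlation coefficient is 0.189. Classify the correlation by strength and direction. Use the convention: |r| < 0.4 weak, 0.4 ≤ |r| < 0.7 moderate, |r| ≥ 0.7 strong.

r = 0.189 > 0 so the relationship is positive.
|r| = 0.189, which falls in the weak range.

weak positive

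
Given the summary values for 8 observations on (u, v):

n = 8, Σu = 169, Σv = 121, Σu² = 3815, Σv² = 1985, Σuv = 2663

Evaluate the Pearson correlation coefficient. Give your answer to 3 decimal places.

r = (nΣuv − ΣuΣv) / √[(nΣu² − (Σu)²)(nΣv² − (Σv)²)]
Numerator: 8×2663 − 169×121 = 855
Denominator: √[(30520 − 28561)(15880 − 14641)] = √[1959 × 1239] = 1557.9477
r = 855 / 1557.9477 ≈ 0.549

0.549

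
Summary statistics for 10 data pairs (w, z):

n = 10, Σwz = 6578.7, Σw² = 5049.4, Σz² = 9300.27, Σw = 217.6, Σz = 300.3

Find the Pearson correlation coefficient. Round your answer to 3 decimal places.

0.148

r = (nΣwz − ΣwΣz) / √[(nΣw² − (Σw)²)(nΣz² − (Σz)²)]
Numerator: 10×6578.7 − 217.6×300.3 = 441.72
Denominator: √[(50494 − 47349.76)(93002.7 − 90180.09)] = √[3144.24 × 2822.61] = 2979.0877
r = 441.72 / 2979.0877 ≈ 0.148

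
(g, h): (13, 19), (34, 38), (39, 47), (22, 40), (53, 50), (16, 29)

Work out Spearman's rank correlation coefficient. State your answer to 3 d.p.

0.943

Rank g: 1, 4, 5, 3, 6, 2
Rank h: 1, 3, 5, 4, 6, 2
d = rank(g) − rank(h): 0, 1, 0, -1, 0, 0; Σd² = 2
ρ = 1 − 6Σd² / [n(n²−1)] = 1 − 6×2 / (6×35) = 1 − 12/210 ≈ 0.943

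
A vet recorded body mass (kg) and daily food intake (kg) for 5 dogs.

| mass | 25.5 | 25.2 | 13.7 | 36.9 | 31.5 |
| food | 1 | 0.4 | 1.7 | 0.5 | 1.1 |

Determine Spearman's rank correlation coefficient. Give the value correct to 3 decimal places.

-0.300

Rank mass: 3, 2, 1, 5, 4
Rank food: 3, 1, 5, 2, 4
d = rank(mass) − rank(food): 0, 1, -4, 3, 0; Σd² = 26
ρ = 1 − 6Σd² / [n(n²−1)] = 1 − 6×26 / (5×24) = 1 − 156/120 ≈ -0.300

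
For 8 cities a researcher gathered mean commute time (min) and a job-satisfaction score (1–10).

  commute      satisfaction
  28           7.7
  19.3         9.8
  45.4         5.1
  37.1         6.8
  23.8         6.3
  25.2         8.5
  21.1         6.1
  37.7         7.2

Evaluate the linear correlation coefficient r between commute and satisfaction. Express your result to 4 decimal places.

n = 8, Σx = 237.6, Σy = 57.5, Σx² = 7662.04, Σy² = 428.57, Σxy = 1652.85
nΣxy − ΣxΣy = 13222.8 − 13662 = -439.2
nΣx² − (Σx)² = 61296.32 − 56453.76 = 4842.56; nΣy² − (Σy)² = 3428.56 − 3306.25 = 122.31
r = -439.2 / √(4842.56 × 122.31) = -439.2 / 769.6061 ≈ -0.5707

-0.5707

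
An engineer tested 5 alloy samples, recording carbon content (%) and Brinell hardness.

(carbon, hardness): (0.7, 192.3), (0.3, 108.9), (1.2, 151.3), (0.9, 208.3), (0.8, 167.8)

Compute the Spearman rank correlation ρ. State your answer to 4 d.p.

Rank carbon: 2, 1, 5, 4, 3
Rank hardness: 4, 1, 2, 5, 3
d = rank(carbon) − rank(hardness): -2, 0, 3, -1, 0; Σd² = 14
ρ = 1 − 6Σd² / [n(n²−1)] = 1 − 6×14 / (5×24) = 1 − 84/120 ≈ 0.3000

0.3000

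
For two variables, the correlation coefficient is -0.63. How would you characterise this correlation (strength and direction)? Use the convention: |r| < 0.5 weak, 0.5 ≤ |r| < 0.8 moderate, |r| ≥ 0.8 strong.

moderate negative

r = -0.63 < 0 so the relationship is negative.
|r| = 0.63, which falls in the moderate range.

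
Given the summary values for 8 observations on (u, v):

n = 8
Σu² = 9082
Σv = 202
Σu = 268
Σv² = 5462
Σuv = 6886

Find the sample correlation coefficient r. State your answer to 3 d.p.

r = (nΣuv − ΣuΣv) / √[(nΣu² − (Σu)²)(nΣv² − (Σv)²)]
Numerator: 8×6886 − 268×202 = 952
Denominator: √[(72656 − 71824)(43696 − 40804)] = √[832 × 2892] = 1551.1750
r = 952 / 1551.1750 ≈ 0.614

0.614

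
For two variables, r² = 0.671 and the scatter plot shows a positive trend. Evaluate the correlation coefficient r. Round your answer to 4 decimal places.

0.8191

|r| = √0.671 = 0.8191
The association is positive, so r = 0.8191.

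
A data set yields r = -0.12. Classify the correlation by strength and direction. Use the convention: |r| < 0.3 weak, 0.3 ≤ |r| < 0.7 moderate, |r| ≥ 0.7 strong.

weak negative

r = -0.12 < 0 so the relationship is negative.
|r| = 0.12, which falls in the weak range.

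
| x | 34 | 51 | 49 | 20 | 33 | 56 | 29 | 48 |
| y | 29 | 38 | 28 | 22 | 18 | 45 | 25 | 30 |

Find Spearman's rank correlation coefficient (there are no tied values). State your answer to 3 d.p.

0.857

Rank x: 4, 7, 6, 1, 3, 8, 2, 5
Rank y: 5, 7, 4, 2, 1, 8, 3, 6
d = rank(x) − rank(y): -1, 0, 2, -1, 2, 0, -1, -1; Σd² = 12
ρ = 1 − 6Σd² / [n(n²−1)] = 1 − 6×12 / (8×63) = 1 − 72/504 ≈ 0.857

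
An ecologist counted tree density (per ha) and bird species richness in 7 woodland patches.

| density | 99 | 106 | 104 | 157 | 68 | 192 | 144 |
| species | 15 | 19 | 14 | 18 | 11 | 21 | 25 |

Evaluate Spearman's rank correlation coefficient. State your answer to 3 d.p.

Rank density: 2, 4, 3, 6, 1, 7, 5
Rank species: 3, 5, 2, 4, 1, 6, 7
d = rank(density) − rank(species): -1, -1, 1, 2, 0, 1, -2; Σd² = 12
ρ = 1 − 6Σd² / [n(n²−1)] = 1 − 6×12 / (7×48) = 1 − 72/336 ≈ 0.786

0.786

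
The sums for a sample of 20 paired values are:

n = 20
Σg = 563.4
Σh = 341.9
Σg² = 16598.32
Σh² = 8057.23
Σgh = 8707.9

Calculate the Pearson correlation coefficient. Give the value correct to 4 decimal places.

-0.7279

r = (nΣgh − ΣgΣh) / √[(nΣg² − (Σg)²)(nΣh² − (Σh)²)]
Numerator: 20×8707.9 − 563.4×341.9 = -18468.46
Denominator: √[(331966.4 − 317419.56)(161144.6 − 116895.61)] = √[14546.84 × 44248.99] = 25370.9081
r = -18468.46 / 25370.9081 ≈ -0.7279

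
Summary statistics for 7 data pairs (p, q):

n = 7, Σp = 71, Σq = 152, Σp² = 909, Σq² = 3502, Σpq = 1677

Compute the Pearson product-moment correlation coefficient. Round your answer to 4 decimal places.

0.6936

r = (nΣpq − ΣpΣq) / √[(nΣp² − (Σp)²)(nΣq² − (Σq)²)]
Numerator: 7×1677 − 71×152 = 947
Denominator: √[(6363 − 5041)(24514 − 23104)] = √[1322 × 1410] = 1365.2912
r = 947 / 1365.2912 ≈ 0.6936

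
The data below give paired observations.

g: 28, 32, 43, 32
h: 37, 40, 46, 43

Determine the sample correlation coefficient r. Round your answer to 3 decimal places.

0.901

n = 4, Σg = 135, Σh = 166, Σg² = 4681, Σh² = 6934, Σgh = 5670
nΣgh − ΣgΣh = 22680 − 22410 = 270
nΣg² − (Σg)² = 18724 − 18225 = 499; nΣh² − (Σh)² = 27736 − 27556 = 180
r = 270 / √(499 × 180) = 270 / 299.6998 ≈ 0.901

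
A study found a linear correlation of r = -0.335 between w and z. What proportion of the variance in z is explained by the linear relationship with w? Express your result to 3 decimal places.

0.112

r² = (-0.335)² = 0.112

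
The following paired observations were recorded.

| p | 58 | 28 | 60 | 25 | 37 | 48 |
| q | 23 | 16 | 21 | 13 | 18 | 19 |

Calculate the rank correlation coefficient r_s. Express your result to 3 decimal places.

Rank p: 5, 2, 6, 1, 3, 4
Rank q: 6, 2, 5, 1, 3, 4
d = rank(p) − rank(q): -1, 0, 1, 0, 0, 0; Σd² = 2
ρ = 1 − 6Σd² / [n(n²−1)] = 1 − 6×2 / (6×35) = 1 − 12/210 ≈ 0.943

0.943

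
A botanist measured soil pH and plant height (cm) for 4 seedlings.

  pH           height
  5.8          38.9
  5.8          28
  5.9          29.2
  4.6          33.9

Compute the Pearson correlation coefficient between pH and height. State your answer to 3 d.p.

-0.218

n = 4, Σx = 22.1, Σy = 130, Σx² = 123.25, Σy² = 4299.06, Σxy = 716.24
nΣxy − ΣxΣy = 2864.96 − 2873 = -8.04
nΣx² − (Σx)² = 493 − 488.41 = 4.59; nΣy² − (Σy)² = 17196.24 − 16900 = 296.24
r = -8.04 / √(4.59 × 296.24) = -8.04 / 36.8747 ≈ -0.218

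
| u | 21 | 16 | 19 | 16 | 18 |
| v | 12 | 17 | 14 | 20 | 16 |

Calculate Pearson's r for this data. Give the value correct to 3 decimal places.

n = 5, Σu = 90, Σv = 79, Σu² = 1638, Σv² = 1285, Σuv = 1398
nΣuv − ΣuΣv = 6990 − 7110 = -120
nΣu² − (Σu)² = 8190 − 8100 = 90; nΣv² − (Σv)² = 6425 − 6241 = 184
r = -120 / √(90 × 184) = -120 / 128.6857 ≈ -0.933

-0.933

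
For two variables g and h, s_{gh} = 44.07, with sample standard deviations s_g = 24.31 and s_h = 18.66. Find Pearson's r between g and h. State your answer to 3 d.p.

r = Cov(g,h) / (s_g · s_h) = 44.07 / (24.31 × 18.66)
  = 44.07 / 453.6246 ≈ 0.097

0.097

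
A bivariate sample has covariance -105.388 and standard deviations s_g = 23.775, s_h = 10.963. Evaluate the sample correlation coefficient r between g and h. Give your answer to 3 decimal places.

-0.404

r = Cov(g,h) / (s_g · s_h) = -105.388 / (23.775 × 10.963)
  = -105.388 / 260.6453 ≈ -0.404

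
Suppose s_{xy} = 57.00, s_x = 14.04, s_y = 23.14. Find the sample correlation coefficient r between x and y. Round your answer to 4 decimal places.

r = Cov(x,y) / (s_x · s_y) = 57.00 / (14.04 × 23.14)
  = 57.00 / 324.8856 ≈ 0.1754

0.1754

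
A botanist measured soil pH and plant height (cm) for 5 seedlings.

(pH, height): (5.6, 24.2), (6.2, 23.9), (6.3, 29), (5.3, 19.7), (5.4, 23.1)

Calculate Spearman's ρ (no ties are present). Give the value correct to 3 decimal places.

0.900

Rank pH: 3, 4, 5, 1, 2
Rank height: 4, 3, 5, 1, 2
d = rank(pH) − rank(height): -1, 1, 0, 0, 0; Σd² = 2
ρ = 1 − 6Σd² / [n(n²−1)] = 1 − 6×2 / (5×24) = 1 − 12/120 ≈ 0.900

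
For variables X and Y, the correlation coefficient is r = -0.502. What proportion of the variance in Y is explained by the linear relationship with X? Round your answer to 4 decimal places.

r² = (-0.502)² = 0.2520

0.2520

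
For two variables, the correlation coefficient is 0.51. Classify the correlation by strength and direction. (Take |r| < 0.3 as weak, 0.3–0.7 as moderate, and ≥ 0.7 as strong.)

r = 0.51 > 0 so the relationship is positive.
|r| = 0.51, which falls in the moderate range.

moderate positive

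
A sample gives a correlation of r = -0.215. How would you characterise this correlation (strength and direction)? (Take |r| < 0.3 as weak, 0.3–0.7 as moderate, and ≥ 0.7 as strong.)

weak negative

r = -0.215 < 0 so the relationship is negative.
|r| = 0.215, which falls in the weak range.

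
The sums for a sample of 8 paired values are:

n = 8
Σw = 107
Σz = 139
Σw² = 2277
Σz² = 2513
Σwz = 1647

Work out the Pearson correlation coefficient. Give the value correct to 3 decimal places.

r = (nΣwz − ΣwΣz) / √[(nΣw² − (Σw)²)(nΣz² − (Σz)²)]
Numerator: 8×1647 − 107×139 = -1697
Denominator: √[(18216 − 11449)(20104 − 19321)] = √[6767 × 783] = 2301.8603
r = -1697 / 2301.8603 ≈ -0.737

-0.737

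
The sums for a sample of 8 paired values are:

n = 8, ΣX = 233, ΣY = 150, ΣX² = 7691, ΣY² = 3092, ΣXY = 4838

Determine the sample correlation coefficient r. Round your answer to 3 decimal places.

r = (nΣXY − ΣXΣY) / √[(nΣX² − (ΣX)²)(nΣY² − (ΣY)²)]
Numerator: 8×4838 − 233×150 = 3754
Denominator: √[(61528 − 54289)(24736 − 22500)] = √[7239 × 2236] = 4023.2330
r = 3754 / 4023.2330 ≈ 0.933

0.933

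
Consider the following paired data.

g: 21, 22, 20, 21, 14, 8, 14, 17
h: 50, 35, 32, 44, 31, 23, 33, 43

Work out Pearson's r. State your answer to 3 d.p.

n = 8, Σg = 137, Σh = 291, Σg² = 2511, Σh² = 11113, Σgh = 5195
nΣgh − ΣgΣh = 41560 − 39867 = 1693
nΣg² − (Σg)² = 20088 − 18769 = 1319; nΣh² − (Σh)² = 88904 − 84681 = 4223
r = 1693 / √(1319 × 4223) = 1693 / 2360.1138 ≈ 0.717

0.717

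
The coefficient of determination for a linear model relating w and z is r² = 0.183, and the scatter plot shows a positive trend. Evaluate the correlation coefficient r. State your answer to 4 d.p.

|r| = √0.183 = 0.4278
The association is positive, so r = 0.4278.

0.4278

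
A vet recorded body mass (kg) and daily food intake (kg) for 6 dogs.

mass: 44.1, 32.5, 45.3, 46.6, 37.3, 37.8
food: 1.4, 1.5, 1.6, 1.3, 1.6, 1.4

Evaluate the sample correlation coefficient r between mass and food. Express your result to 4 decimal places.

n = 6, Σx = 243.6, Σy = 8.8, Σx² = 10044.84, Σy² = 12.98, Σxy = 356.15
nΣxy − ΣxΣy = 2136.9 − 2143.68 = -6.78
nΣx² − (Σx)² = 60269.04 − 59340.96 = 928.08; nΣy² − (Σy)² = 77.88 − 77.44 = 0.44
r = -6.78 / √(928.08 × 0.44) = -6.78 / 20.2078 ≈ -0.3355

-0.3355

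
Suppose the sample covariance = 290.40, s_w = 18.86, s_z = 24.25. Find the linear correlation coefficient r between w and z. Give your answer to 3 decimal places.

0.635

r = Cov(w,z) / (s_w · s_z) = 290.40 / (18.86 × 24.25)
  = 290.40 / 457.3550 ≈ 0.635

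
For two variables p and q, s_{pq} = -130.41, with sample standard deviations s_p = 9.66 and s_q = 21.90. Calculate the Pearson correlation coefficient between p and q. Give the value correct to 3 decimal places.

-0.616

r = Cov(p,q) / (s_p · s_q) = -130.41 / (9.66 × 21.90)
  = -130.41 / 211.5540 ≈ -0.616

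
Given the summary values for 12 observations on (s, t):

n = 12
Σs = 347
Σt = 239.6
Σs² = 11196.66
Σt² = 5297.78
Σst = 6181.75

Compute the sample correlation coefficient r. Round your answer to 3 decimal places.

-0.966

r = (nΣst − ΣsΣt) / √[(nΣs² − (Σs)²)(nΣt² − (Σt)²)]
Numerator: 12×6181.75 − 347×239.6 = -8960.2
Denominator: √[(134359.92 − 120409)(63573.36 − 57408.16)] = √[13950.92 × 6165.2] = 9274.1691
r = -8960.2 / 9274.1691 ≈ -0.966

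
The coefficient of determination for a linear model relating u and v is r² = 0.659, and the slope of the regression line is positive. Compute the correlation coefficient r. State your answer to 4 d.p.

|r| = √0.659 = 0.8118
The association is positive, so r = 0.8118.

0.8118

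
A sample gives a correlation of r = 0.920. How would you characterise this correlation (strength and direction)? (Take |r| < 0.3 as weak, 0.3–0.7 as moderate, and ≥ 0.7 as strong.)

strong positive

r = 0.920 > 0 so the relationship is positive.
|r| = 0.920, which falls in the strong range.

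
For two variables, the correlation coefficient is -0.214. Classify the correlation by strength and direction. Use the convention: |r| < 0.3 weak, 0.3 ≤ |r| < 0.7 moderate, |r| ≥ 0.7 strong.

weak negative

r = -0.214 < 0 so the relationship is negative.
|r| = 0.214, which falls in the weak range.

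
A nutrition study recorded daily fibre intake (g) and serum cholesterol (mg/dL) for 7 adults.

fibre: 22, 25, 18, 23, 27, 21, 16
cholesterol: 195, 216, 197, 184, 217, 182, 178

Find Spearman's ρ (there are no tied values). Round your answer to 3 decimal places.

Rank fibre: 4, 6, 2, 5, 7, 3, 1
Rank cholesterol: 4, 6, 5, 3, 7, 2, 1
d = rank(fibre) − rank(cholesterol): 0, 0, -3, 2, 0, 1, 0; Σd² = 14
ρ = 1 − 6Σd² / [n(n²−1)] = 1 − 6×14 / (7×48) = 1 − 84/336 ≈ 0.750

0.750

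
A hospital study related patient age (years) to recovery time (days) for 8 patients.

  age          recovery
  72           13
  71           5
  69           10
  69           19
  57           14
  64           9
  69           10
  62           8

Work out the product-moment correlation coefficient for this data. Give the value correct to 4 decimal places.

-0.0713

n = 8, Σx = 533, Σy = 88, Σx² = 35697, Σy² = 1096, Σxy = 5852
nΣxy − ΣxΣy = 46816 − 46904 = -88
nΣx² − (Σx)² = 285576 − 284089 = 1487; nΣy² − (Σy)² = 8768 − 7744 = 1024
r = -88 / √(1487 × 1024) = -88 / 1233.9724 ≈ -0.0713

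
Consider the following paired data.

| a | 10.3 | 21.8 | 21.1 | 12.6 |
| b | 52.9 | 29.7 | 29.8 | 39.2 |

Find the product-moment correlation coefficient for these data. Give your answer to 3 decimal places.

-0.930

n = 4, Σa = 65.8, Σb = 151.6, Σa² = 1185.3, Σb² = 6105.18, Σab = 2315.03
nΣab − ΣaΣb = 9260.12 − 9975.28 = -715.16
nΣa² − (Σa)² = 4741.2 − 4329.64 = 411.56; nΣb² − (Σb)² = 24420.72 − 22982.56 = 1438.16
r = -715.16 / √(411.56 × 1438.16) = -715.16 / 769.3433 ≈ -0.930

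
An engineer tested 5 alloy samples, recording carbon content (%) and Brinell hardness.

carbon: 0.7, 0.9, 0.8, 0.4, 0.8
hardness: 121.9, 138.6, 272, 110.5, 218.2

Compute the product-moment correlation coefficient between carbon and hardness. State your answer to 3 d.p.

n = 5, Σx = 3.6, Σy = 861.2, Σx² = 2.74, Σy² = 167875.06, Σxy = 646.43
nΣxy − ΣxΣy = 3232.15 − 3100.32 = 131.83
nΣx² − (Σx)² = 13.7 − 12.96 = 0.74; nΣy² − (Σy)² = 839375.3 − 741665.44 = 97709.86
r = 131.83 / √(0.74 × 97709.86) = 131.83 / 268.8964 ≈ 0.490

0.490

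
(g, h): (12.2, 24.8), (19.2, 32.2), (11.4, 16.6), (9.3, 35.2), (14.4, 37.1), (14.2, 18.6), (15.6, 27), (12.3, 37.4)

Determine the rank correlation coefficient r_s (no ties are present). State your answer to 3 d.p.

Rank g: 3, 8, 2, 1, 6, 5, 7, 4
Rank h: 3, 5, 1, 6, 7, 2, 4, 8
d = rank(g) − rank(h): 0, 3, 1, -5, -1, 3, 3, -4; Σd² = 70
ρ = 1 − 6Σd² / [n(n²−1)] = 1 − 6×70 / (8×63) = 1 − 420/504 ≈ 0.167

0.167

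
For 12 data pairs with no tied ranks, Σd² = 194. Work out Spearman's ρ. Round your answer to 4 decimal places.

ρ = 1 − 6Σd² / [n(n²−1)] = 1 − 6×194 / (12×143)
  = 1 − 1164/1716 = 1 − 0.67832 ≈ 0.3217

0.3217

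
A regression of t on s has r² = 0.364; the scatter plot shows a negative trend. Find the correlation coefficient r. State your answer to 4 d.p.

-0.6033

|r| = √0.364 = 0.6033
The association is negative, so r = −0.6033.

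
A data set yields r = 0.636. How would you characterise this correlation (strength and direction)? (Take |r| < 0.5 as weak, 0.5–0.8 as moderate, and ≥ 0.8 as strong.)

moderate positive

r = 0.636 > 0 so the relationship is positive.
|r| = 0.636, which falls in the moderate range.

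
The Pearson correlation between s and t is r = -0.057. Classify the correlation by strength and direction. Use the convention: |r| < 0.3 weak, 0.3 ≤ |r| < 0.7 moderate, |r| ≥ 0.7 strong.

weak negative

r = -0.057 < 0 so the relationship is negative.
|r| = 0.057, which falls in the weak range.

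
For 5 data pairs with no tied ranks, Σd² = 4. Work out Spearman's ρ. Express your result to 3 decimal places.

0.800

ρ = 1 − 6Σd² / [n(n²−1)] = 1 − 6×4 / (5×24)
  = 1 − 24/120 = 1 − 0.2000 ≈ 0.800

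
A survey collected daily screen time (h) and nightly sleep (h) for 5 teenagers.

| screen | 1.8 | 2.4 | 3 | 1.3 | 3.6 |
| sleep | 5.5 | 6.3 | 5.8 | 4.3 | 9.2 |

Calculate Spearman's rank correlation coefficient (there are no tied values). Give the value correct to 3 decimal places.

0.900

Rank screen: 2, 3, 4, 1, 5
Rank sleep: 2, 4, 3, 1, 5
d = rank(screen) − rank(sleep): 0, -1, 1, 0, 0; Σd² = 2
ρ = 1 − 6Σd² / [n(n²−1)] = 1 − 6×2 / (5×24) = 1 − 12/120 ≈ 0.900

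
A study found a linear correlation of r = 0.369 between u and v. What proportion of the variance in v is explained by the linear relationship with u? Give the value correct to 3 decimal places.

0.136

r² = (0.369)² = 0.136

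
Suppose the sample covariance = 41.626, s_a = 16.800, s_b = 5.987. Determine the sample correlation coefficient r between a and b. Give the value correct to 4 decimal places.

r = Cov(a,b) / (s_a · s_b) = 41.626 / (16.800 × 5.987)
  = 41.626 / 100.5816 ≈ 0.4139

0.4139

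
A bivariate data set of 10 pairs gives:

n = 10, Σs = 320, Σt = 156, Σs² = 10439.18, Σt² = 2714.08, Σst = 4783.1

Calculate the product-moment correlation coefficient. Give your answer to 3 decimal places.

-0.884

r = (nΣst − ΣsΣt) / √[(nΣs² − (Σs)²)(nΣt² − (Σt)²)]
Numerator: 10×4783.1 − 320×156 = -2089
Denominator: √[(104391.8 − 102400)(27140.8 − 24336)] = √[1991.8 × 2804.8] = 2363.5991
r = -2089 / 2363.5991 ≈ -0.884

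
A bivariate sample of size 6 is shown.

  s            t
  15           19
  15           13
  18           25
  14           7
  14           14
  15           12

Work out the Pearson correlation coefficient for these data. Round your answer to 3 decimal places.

n = 6, Σs = 91, Σt = 90, Σs² = 1391, Σt² = 1544, Σst = 1404
nΣst − ΣsΣt = 8424 − 8190 = 234
nΣs² − (Σs)² = 8346 − 8281 = 65; nΣt² − (Σt)² = 9264 − 8100 = 1164
r = 234 / √(65 × 1164) = 234 / 275.0636 ≈ 0.851

0.851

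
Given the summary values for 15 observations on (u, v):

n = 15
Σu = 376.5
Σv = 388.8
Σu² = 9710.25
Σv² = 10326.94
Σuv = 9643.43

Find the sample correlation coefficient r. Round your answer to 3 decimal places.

-0.453

r = (nΣuv − ΣuΣv) / √[(nΣu² − (Σu)²)(nΣv² − (Σv)²)]
Numerator: 15×9643.43 − 376.5×388.8 = -1731.75
Denominator: √[(145653.75 − 141752.25)(154904.1 − 151165.44)] = √[3901.5 × 3738.66] = 3819.2122
r = -1731.75 / 3819.2122 ≈ -0.453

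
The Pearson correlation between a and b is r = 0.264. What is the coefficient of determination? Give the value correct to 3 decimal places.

0.070

r² = (0.264)² = 0.070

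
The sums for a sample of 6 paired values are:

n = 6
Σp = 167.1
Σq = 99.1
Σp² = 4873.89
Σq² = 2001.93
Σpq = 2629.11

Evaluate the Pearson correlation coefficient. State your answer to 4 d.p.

-0.4614

r = (nΣpq − ΣpΣq) / √[(nΣp² − (Σp)²)(nΣq² − (Σq)²)]
Numerator: 6×2629.11 − 167.1×99.1 = -784.95
Denominator: √[(29243.34 − 27922.41)(12011.58 − 9820.81)] = √[1320.93 × 2190.77] = 1701.1331
r = -784.95 / 1701.1331 ≈ -0.4614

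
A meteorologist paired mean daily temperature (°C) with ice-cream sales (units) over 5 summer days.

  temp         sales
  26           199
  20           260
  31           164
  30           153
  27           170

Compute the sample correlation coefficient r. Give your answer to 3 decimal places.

n = 5, Σx = 134, Σy = 946, Σx² = 3666, Σy² = 186406, Σxy = 24638
nΣxy − ΣxΣy = 123190 − 126764 = -3574
nΣx² − (Σx)² = 18330 − 17956 = 374; nΣy² − (Σy)² = 932030 − 894916 = 37114
r = -3574 / √(374 × 37114) = -3574 / 3725.6726 ≈ -0.959

-0.959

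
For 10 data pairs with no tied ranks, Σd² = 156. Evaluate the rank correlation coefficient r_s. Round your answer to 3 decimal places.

ρ = 1 − 6Σd² / [n(n²−1)] = 1 − 6×156 / (10×99)
  = 1 − 936/990 = 1 − 0.9455 ≈ 0.055

0.055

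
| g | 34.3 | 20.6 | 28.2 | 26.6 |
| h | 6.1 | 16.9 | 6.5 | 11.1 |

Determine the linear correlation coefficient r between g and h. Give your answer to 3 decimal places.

-0.911

n = 4, Σg = 109.7, Σh = 40.6, Σg² = 3103.65, Σh² = 488.28, Σgh = 1035.93
nΣgh − ΣgΣh = 4143.72 − 4453.82 = -310.1
nΣg² − (Σg)² = 12414.6 − 12034.09 = 380.51; nΣh² − (Σh)² = 1953.12 − 1648.36 = 304.76
r = -310.1 / √(380.51 × 304.76) = -310.1 / 340.5352 ≈ -0.911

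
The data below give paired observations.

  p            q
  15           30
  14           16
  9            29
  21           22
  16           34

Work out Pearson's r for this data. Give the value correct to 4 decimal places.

-0.1950

n = 5, Σp = 75, Σq = 131, Σp² = 1199, Σq² = 3637, Σpq = 1941
nΣpq − ΣpΣq = 9705 − 9825 = -120
nΣp² − (Σp)² = 5995 − 5625 = 370; nΣq² − (Σq)² = 18185 − 17161 = 1024
r = -120 / √(370 × 1024) = -120 / 615.5323 ≈ -0.1950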